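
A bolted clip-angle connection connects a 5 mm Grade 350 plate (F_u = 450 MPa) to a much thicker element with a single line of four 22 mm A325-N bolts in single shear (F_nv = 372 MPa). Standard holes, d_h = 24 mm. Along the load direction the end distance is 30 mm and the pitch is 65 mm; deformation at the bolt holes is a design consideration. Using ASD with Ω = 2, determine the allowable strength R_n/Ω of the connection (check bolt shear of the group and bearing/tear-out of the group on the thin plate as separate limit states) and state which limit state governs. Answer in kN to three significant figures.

Bolt shear: A_b = π·22²/4 = 380.1 mm²; R_n = 372 × 380.1 × 4 × 1 / 1000 = 565.6 kN → 565.6 / 2 = 283 kN.
Bearing (1.2 l_c t F_u ≤ 2.4 d t F_u): upper limit = 2.4·22·5·450 / 1000 = 118.8 kN.
  Edge l_c = 30 − 24/2 = 18 → r_n = 48.6 kN; interior l_c = 65 − 24 = 41 → r_n = 110.7 kN.
  R_n,bearing = 1·48.6 + 3·110.7 = 380.7 kN → 380.7 / 2 = 190 kN.
Bearing governs: 190 kN.

190 kN (bearing governs)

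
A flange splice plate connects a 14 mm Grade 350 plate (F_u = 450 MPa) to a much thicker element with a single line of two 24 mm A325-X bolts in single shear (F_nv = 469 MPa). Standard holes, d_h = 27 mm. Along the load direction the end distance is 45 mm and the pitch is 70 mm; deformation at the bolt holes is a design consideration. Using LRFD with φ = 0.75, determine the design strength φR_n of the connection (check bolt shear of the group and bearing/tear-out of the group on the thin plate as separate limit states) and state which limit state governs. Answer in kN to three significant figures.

Bolt shear: A_b = π·24²/4 = 452.4 mm²; R_n = 469 × 452.4 × 2 × 1 / 1000 = 424.3 kN → 0.75 × 424.3 = 318 kN.
Bearing (1.2 l_c t F_u ≤ 2.4 d t F_u): upper limit = 2.4·24·14·450 / 1000 = 362.9 kN.
  Edge l_c = 45 − 27/2 = 31.5 → r_n = 238.1 kN; interior l_c = 70 − 27 = 43 → r_n = 325.1 kN.
  R_n,bearing = 1·238.1 + 1·325.1 = 563.2 kN → 0.75 × 563.2 = 422 kN.
Bolt shear governs: 318 kN.

318 kN (bolt shear governs)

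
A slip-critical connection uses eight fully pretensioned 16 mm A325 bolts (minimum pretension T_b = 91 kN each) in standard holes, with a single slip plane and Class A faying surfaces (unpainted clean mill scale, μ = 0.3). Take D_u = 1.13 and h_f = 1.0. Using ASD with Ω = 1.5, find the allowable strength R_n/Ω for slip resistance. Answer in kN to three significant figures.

165 kN

R_n = μ · D_u · h_f · T_b · n_s · n_b = 0.3 × 1.13 × 1.0 × 91 × 1 × 8 = 246.8 kN.
Allowable strength R_n/Ω = 246.8 / 1.5 = 165 kN.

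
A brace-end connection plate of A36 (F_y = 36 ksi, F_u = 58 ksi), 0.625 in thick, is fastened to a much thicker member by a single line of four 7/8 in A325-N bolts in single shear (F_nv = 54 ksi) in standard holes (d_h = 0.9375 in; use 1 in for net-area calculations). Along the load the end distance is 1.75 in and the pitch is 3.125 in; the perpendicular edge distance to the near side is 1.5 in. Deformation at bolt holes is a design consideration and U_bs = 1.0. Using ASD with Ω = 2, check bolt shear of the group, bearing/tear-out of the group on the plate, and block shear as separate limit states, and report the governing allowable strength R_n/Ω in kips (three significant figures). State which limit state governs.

Bolt shear: A_b = π·0.875²/4 = 0.6013 in²; R_n = 54 × 0.6013 × 4 × 1 = 129.9 kips → 129.9 / 2 = 64.9 kips.
Bearing: edge l_c = 1.281, r_n = 55.73 kips; interior l_c = 2.188, r_n = 76.12 kips; R_n = 55.73 + 3·76.12 = 284.1 kips → 142 kips.
Block shear: A_gv = 6.953, A_nv = 4.766, A_nt = 0.625 in²; R_n = min(0.6F_uA_nv, 0.6F_yA_gv) + U_bs·F_u·A_nt = 186.4 kips → 93.2 kips.
Bolt shear governs: 64.9 kips.

64.9 kips (bolt shear governs)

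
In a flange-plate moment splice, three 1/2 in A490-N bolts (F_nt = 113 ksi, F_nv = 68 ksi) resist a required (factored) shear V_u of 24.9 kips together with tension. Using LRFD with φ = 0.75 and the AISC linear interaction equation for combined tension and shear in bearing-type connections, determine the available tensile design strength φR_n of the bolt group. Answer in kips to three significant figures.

23.5 kips

A_b = π·0.5²/4 = 0.1963 in²; f_rv = 24.9 / (3 × 0.1963) = 42.27 ksi.
F'_nt = 1.3 F_nt − (F_nt / φF_nv) f_rv = 1.3·113 − (113/(0.75·68))·42.27 = 53.24 ksi, capped at F_nt → F'_nt = 53.24 ksi.
R_n = F'_nt · A_b · n = 53.24 × 0.1963 × 3 = 31.36 kips.
Design strength φR_n = 0.75 × 31.36 = 23.5 kips.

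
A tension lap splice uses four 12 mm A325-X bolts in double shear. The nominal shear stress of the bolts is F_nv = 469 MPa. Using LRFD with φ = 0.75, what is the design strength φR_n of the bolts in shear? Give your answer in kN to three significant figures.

A_b = π × 12² / 4 = 113.1 mm².
R_n = F_nv · A_b · n · n_s = 469 × 113.1 × 4 × 2 / 1000 = 424.3 kN.
Design strength φR_n = 0.75 × 424.3 = 318 kN.

318 kN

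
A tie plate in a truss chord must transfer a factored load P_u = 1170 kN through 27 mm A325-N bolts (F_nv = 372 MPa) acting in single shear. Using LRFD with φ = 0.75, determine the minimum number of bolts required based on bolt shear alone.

8 bolts

A_b = π·27²/4 = 572.6 mm².
Per-bolt design strength φR_n = 0.75 × 372 × 572.6 × 1 / 1000 = 159.7 kN.
n ≥ 1170 / 159.7 = 7.324 → use 8 bolts.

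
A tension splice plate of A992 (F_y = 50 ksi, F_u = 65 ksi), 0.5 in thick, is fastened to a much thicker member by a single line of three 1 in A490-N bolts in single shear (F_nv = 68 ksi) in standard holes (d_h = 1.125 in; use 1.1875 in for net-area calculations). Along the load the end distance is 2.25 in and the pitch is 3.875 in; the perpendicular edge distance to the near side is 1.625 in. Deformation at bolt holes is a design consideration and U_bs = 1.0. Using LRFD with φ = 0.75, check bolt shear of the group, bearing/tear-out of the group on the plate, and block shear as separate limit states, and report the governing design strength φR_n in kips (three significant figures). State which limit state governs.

120 kips (bolt shear governs)

Bolt shear: A_b = π·1²/4 = 0.7854 in²; R_n = 68 × 0.7854 × 3 × 1 = 160.2 kips → 0.75 × 160.2 = 120 kips.
Bearing: edge l_c = 1.688, r_n = 65.81 kips; interior l_c = 2.75, r_n = 78 kips; R_n = 65.81 + 2·78 = 221.8 kips → 166 kips.
Block shear: A_gv = 5, A_nv = 3.516, A_nt = 0.5156 in²; R_n = min(0.6F_uA_nv, 0.6F_yA_gv) + U_bs·F_u·A_nt = 170.6 kips → 128 kips.
Bolt shear governs: 120 kips.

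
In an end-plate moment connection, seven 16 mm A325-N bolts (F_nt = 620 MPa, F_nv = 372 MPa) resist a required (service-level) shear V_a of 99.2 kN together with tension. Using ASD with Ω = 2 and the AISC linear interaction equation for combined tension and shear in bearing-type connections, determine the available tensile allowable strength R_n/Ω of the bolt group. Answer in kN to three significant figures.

A_b = π·16²/4 = 201.1 mm²; f_rv = 99.2 × 1000 / (7 × 201.1) = 70.48 MPa.
F'_nt = 1.3 F_nt − (Ω F_nt / F_nv) f_rv = 1.3·620 − (2·620/372)·70.48 = 571.1 MPa, capped at F_nt → F'_nt = 571.1 MPa.
R_n = F'_nt · A_b · n = 571.1 × 201.1 × 7 / 1000 = 803.7 kN.
Allowable strength R_n/Ω = 803.7 / 2 = 402 kN.

402 kN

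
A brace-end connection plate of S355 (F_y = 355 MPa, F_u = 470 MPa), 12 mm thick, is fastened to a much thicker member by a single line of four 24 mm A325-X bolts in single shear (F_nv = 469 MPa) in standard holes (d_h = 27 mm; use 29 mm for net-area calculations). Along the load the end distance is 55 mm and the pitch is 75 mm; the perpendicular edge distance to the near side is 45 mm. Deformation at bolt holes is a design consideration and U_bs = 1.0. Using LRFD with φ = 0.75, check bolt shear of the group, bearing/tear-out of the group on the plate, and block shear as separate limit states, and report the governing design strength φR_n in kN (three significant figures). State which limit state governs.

Bolt shear: A_b = π·24²/4 = 452.4 mm²; R_n = 469 × 452.4 × 4 × 1 / 1000 = 848.7 kN → 0.75 × 848.7 = 637 kN.
Bearing: edge l_c = 41.5, r_n = 280.9 kN; interior l_c = 48, r_n = 324.9 kN; R_n = 280.9 + 3·324.9 = 1255 kN → 942 kN.
Block shear: A_gv = 3360, A_nv = 2142, A_nt = 366 mm²; R_n = min(0.6F_uA_nv, 0.6F_yA_gv) + U_bs·F_u·A_nt = 776.1 kN → 582 kN.
Block shear governs: 582 kN.

582 kN (block shear governs)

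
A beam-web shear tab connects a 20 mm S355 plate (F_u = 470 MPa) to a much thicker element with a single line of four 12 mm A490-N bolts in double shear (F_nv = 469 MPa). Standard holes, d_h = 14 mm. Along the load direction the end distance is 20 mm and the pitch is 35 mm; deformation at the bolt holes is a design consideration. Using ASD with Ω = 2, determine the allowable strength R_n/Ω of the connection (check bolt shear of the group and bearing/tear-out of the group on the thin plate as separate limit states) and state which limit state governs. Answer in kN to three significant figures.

212 kN (bolt shear governs)

Bolt shear: A_b = π·12²/4 = 113.1 mm²; R_n = 469 × 113.1 × 4 × 2 / 1000 = 424.3 kN → 424.3 / 2 = 212 kN.
Bearing (1.2 l_c t F_u ≤ 2.4 d t F_u): upper limit = 2.4·12·20·470 / 1000 = 270.7 kN.
  Edge l_c = 20 − 14/2 = 13 → r_n = 146.6 kN; interior l_c = 35 − 14 = 21 → r_n = 236.9 kN.
  R_n,bearing = 1·146.6 + 3·236.9 = 857.3 kN → 857.3 / 2 = 429 kN.
Bolt shear governs: 212 kN.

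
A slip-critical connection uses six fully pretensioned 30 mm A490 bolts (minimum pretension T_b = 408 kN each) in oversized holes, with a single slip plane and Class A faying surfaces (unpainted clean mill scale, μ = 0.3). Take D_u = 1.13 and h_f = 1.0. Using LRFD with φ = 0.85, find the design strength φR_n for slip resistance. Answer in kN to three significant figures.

705 kN

R_n = μ · D_u · h_f · T_b · n_s · n_b = 0.3 × 1.13 × 1.0 × 408 × 1 × 6 = 829.9 kN.
Design strength φR_n = 0.85 × 829.9 = 705 kN.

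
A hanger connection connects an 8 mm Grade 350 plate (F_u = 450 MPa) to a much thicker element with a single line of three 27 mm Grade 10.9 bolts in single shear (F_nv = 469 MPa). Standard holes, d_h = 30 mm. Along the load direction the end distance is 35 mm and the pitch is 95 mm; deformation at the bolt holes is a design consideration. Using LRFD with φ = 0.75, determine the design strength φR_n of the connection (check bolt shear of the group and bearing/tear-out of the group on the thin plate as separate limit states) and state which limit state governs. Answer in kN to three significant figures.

Bolt shear: A_b = π·27²/4 = 572.6 mm²; R_n = 469 × 572.6 × 3 × 1 / 1000 = 805.6 kN → 0.75 × 805.6 = 604 kN.
Bearing (1.2 l_c t F_u ≤ 2.4 d t F_u): upper limit = 2.4·27·8·450 / 1000 = 233.3 kN.
  Edge l_c = 35 − 30/2 = 20 → r_n = 86.4 kN; interior l_c = 95 − 30 = 65 → r_n = 233.3 kN.
  R_n,bearing = 1·86.4 + 2·233.3 = 553 kN → 0.75 × 553 = 415 kN.
Bearing governs: 415 kN.

415 kN (bearing governs)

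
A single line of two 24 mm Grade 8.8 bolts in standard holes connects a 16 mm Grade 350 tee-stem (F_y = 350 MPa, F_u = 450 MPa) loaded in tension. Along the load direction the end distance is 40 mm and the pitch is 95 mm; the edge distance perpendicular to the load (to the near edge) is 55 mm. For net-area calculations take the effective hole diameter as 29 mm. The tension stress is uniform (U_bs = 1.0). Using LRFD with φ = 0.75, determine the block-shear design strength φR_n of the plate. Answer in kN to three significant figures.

Shear plane L_v = 40 + 1·95 = 135 mm; A_gv = 135 × 16 = 2160 mm².
A_nv = (135 − 1.5·29) × 16 = 1464 mm².
A_nt = (55 − 0.5·29) × 16 = 648 mm².
0.6 F_u A_nv = 395.3 kN; 0.6 F_y A_gv = 453.6 kN → shear rupture governs the shear term.
R_n = 395.3 + 1.0 × 450 × 648 / 1000 = 686.9 kN.
Design strength φR_n = 0.75 × 686.9 = 515 kN.

515 kN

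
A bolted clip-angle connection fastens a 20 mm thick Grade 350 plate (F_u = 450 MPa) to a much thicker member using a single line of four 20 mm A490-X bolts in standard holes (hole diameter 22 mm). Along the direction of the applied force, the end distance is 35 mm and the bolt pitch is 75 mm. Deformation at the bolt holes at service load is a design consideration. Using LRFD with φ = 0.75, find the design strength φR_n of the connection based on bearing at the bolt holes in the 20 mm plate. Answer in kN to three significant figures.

1170 kN

Per bolt r_n = 1.2 l_c t F_u ≤ 2.4 d t F_u; upper limit = 2.4 × 20 × 20 × 450 / 1000 = 432 kN.
Edge bolt: l_c = 35 − 22/2 = 24 mm → 1.2 × 24 × 20 × 450 / 1000 = 259.2 → r_n = 259.2 kN.
Interior bolts: l_c = 75 − 22 = 53 mm → 1.2 × 53 × 20 × 450 / 1000 = 572.4 → r_n = 432 kN.
R_n = 1 × 259.2 + 3 × 432 = 1555 kN.
Design strength φR_n = 0.75 × 1555 = 1170 kN.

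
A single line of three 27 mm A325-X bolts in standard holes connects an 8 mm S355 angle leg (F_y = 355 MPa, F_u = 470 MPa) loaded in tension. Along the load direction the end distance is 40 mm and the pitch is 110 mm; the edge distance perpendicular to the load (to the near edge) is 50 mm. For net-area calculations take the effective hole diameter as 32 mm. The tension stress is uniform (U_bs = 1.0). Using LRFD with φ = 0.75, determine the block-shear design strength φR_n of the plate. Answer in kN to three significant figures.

400 kN

Shear plane L_v = 40 + 2·110 = 260 mm; A_gv = 260 × 8 = 2080 mm².
A_nv = (260 − 2.5·32) × 8 = 1440 mm².
A_nt = (50 − 0.5·32) × 8 = 272 mm².
0.6 F_u A_nv = 406.1 kN; 0.6 F_y A_gv = 443 kN → shear rupture governs the shear term.
R_n = 406.1 + 1.0 × 470 × 272 / 1000 = 533.9 kN.
Design strength φR_n = 0.75 × 533.9 = 400 kN.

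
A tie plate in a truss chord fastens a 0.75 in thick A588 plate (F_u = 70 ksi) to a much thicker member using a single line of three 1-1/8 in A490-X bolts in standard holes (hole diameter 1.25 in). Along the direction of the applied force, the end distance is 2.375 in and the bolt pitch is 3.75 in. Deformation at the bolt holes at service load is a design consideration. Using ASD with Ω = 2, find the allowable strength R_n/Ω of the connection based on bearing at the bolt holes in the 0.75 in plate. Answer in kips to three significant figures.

Per bolt r_n = 1.2 l_c t F_u ≤ 2.4 d t F_u; upper limit = 2.4 × 1.125 × 0.75 × 70 = 141.8 kips.
Edge bolt: l_c = 2.375 − 1.25/2 = 1.75 in → 1.2 × 1.75 × 0.75 × 70 = 110.3 → r_n = 110.3 kips.
Interior bolts: l_c = 3.75 − 1.25 = 2.5 in → 1.2 × 2.5 × 0.75 × 70 = 157.5 → r_n = 141.8 kips.
R_n = 1 × 110.3 + 2 × 141.8 = 393.8 kips.
Allowable strength R_n/Ω = 393.8 / 2 = 197 kips.

197 kips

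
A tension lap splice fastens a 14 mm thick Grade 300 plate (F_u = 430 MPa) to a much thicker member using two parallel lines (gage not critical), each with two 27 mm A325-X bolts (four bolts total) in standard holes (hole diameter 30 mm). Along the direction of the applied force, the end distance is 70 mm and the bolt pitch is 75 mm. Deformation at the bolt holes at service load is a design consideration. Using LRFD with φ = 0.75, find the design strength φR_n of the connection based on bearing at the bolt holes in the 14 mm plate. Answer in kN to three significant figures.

Per bolt r_n = 1.2 l_c t F_u ≤ 2.4 d t F_u; upper limit = 2.4 × 27 × 14 × 430 / 1000 = 390.1 kN.
Edge bolt: l_c = 70 − 30/2 = 55 mm → 1.2 × 55 × 14 × 430 / 1000 = 397.3 → r_n = 390.1 kN.
Interior bolts: l_c = 75 − 30 = 45 mm → 1.2 × 45 × 14 × 430 / 1000 = 325.1 → r_n = 325.1 kN.
R_n = 2 × 390.1 + 2 × 325.1 = 1430 kN.
Design strength φR_n = 0.75 × 1430 = 1070 kN.

1070 kN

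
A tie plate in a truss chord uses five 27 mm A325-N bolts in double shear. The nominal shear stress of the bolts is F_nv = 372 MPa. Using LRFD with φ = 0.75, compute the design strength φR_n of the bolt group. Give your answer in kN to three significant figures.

A_b = π × 27² / 4 = 572.6 mm².
R_n = F_nv · A_b · n · n_s = 372 × 572.6 × 5 × 2 / 1000 = 2130 kN.
Design strength φR_n = 0.75 × 2130 = 1600 kN.

1600 kN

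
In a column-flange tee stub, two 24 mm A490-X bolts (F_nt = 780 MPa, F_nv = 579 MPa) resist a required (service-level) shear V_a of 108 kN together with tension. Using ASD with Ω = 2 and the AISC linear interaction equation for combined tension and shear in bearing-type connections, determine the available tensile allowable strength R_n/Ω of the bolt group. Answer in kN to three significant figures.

A_b = π·24²/4 = 452.4 mm²; f_rv = 108 × 1000 / (2 × 452.4) = 119.4 MPa.
F'_nt = 1.3 F_nt − (Ω F_nt / F_nv) f_rv = 1.3·780 − (2·780/579)·119.4 = 692.4 MPa, capped at F_nt → F'_nt = 692.4 MPa.
R_n = F'_nt · A_b · n = 692.4 × 452.4 × 2 / 1000 = 626.5 kN.
Allowable strength R_n/Ω = 626.5 / 2 = 313 kN.

313 kN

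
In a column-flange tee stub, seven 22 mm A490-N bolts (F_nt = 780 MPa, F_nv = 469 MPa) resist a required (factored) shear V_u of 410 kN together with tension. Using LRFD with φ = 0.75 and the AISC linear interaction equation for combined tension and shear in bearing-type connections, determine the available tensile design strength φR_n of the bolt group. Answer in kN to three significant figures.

1340 kN

A_b = π·22²/4 = 380.1 mm²; f_rv = 410 × 1000 / (7 × 380.1) = 154.1 MPa.
F'_nt = 1.3 F_nt − (F_nt / φF_nv) f_rv = 1.3·780 − (780/(0.75·469))·154.1 = 672.3 MPa, capped at F_nt → F'_nt = 672.3 MPa.
R_n = F'_nt · A_b · n = 672.3 × 380.1 × 7 / 1000 = 1789 kN.
Design strength φR_n = 0.75 × 1789 = 1340 kN.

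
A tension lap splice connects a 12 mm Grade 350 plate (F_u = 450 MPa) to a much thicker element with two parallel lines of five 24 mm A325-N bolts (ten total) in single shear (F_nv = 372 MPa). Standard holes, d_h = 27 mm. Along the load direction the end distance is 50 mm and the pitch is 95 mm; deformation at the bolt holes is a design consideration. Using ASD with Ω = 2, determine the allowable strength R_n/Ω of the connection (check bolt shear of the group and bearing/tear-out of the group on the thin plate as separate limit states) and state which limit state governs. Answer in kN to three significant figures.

Bolt shear: A_b = π·24²/4 = 452.4 mm²; R_n = 372 × 452.4 × 10 × 1 / 1000 = 1683 kN → 1683 / 2 = 841 kN.
Bearing (1.2 l_c t F_u ≤ 2.4 d t F_u): upper limit = 2.4·24·12·450 / 1000 = 311 kN.
  Edge l_c = 50 − 27/2 = 36.5 → r_n = 236.5 kN; interior l_c = 95 − 27 = 68 → r_n = 311 kN.
  R_n,bearing = 2·236.5 + 8·311 = 2961 kN → 2961 / 2 = 1480 kN.
Bolt shear governs: 841 kN.

841 kN (bolt shear governs)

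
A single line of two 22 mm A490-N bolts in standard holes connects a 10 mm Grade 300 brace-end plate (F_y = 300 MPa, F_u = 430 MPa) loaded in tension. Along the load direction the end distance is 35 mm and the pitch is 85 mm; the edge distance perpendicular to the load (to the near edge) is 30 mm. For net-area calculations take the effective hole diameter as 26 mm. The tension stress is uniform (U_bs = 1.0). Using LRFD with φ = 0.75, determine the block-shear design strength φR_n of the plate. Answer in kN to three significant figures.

212 kN

Shear plane L_v = 35 + 1·85 = 120 mm; A_gv = 120 × 10 = 1200 mm².
A_nv = (120 − 1.5·26) × 10 = 810 mm².
A_nt = (30 − 0.5·26) × 10 = 170 mm².
0.6 F_u A_nv = 209 kN; 0.6 F_y A_gv = 216 kN → shear rupture governs the shear term.
R_n = 209 + 1.0 × 430 × 170 / 1000 = 282.1 kN.
Design strength φR_n = 0.75 × 282.1 = 212 kN.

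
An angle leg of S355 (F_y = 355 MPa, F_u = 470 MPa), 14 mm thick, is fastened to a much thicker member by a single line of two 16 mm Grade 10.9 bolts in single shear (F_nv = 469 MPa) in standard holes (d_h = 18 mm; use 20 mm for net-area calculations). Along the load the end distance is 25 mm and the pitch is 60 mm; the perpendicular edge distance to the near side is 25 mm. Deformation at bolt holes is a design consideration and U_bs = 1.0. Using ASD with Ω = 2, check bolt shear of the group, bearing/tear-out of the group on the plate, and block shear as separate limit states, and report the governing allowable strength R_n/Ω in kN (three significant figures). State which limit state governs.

94.3 kN (bolt shear governs)

Bolt shear: A_b = π·16²/4 = 201.1 mm²; R_n = 469 × 201.1 × 2 × 1 / 1000 = 188.6 kN → 188.6 / 2 = 94.3 kN.
Bearing: edge l_c = 16, r_n = 126.3 kN; interior l_c = 42, r_n = 252.7 kN; R_n = 126.3 + 1·252.7 = 379 kN → 190 kN.
Block shear: A_gv = 1190, A_nv = 770, A_nt = 210 mm²; R_n = min(0.6F_uA_nv, 0.6F_yA_gv) + U_bs·F_u·A_nt = 315.8 kN → 158 kN.
Bolt shear governs: 94.3 kN.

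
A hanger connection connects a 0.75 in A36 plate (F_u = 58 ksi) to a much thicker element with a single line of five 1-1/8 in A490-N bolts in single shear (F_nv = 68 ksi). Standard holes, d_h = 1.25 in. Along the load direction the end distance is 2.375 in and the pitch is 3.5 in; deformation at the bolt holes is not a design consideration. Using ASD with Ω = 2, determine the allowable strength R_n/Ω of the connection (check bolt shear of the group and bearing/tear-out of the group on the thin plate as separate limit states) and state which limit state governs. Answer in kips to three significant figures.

169 kips (bolt shear governs)

Bolt shear: A_b = π·1.125²/4 = 0.994 in²; R_n = 68 × 0.994 × 5 × 1 = 338 kips → 338 / 2 = 169 kips.
Bearing (1.5 l_c t F_u ≤ 3.0 d t F_u): upper limit = 3.0·1.125·0.75·58 = 146.8 kips.
  Edge l_c = 2.375 − 1.25/2 = 1.75 → r_n = 114.2 kips; interior l_c = 3.5 − 1.25 = 2.25 → r_n = 146.8 kips.
  R_n,bearing = 1·114.2 + 4·146.8 = 701.4 kips → 701.4 / 2 = 351 kips.
Bolt shear governs: 169 kips.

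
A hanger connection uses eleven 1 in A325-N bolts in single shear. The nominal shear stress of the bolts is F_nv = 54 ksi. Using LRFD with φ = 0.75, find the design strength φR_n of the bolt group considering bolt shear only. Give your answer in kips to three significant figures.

350 kips

A_b = π × 1² / 4 = 0.7854 in².
R_n = F_nv · A_b · n · n_s = 54 × 0.7854 × 11 × 1 = 466.5 kips.
Design strength φR_n = 0.75 × 466.5 = 350 kips.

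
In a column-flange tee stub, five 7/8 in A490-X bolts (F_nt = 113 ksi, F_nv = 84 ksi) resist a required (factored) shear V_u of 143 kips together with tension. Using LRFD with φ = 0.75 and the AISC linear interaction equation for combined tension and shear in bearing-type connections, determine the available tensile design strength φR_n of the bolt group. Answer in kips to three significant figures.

139 kips

A_b = π·0.875²/4 = 0.6013 in²; f_rv = 143 / (5 × 0.6013) = 47.56 ksi.
F'_nt = 1.3 F_nt − (F_nt / φF_nv) f_rv = 1.3·113 − (113/(0.75·84))·47.56 = 61.59 ksi, capped at F_nt → F'_nt = 61.59 ksi.
R_n = F'_nt · A_b · n = 61.59 × 0.6013 × 5 = 185.2 kips.
Design strength φR_n = 0.75 × 185.2 = 139 kips.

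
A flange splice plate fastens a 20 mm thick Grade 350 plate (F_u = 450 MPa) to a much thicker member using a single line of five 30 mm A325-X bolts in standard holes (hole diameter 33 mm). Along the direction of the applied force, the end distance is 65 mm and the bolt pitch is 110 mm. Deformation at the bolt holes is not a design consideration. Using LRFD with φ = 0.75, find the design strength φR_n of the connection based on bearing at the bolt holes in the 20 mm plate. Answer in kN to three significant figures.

Per bolt r_n = 1.5 l_c t F_u ≤ 3.0 d t F_u; upper limit = 3.0 × 30 × 20 × 450 / 1000 = 810 kN.
Edge bolt: l_c = 65 − 33/2 = 48.5 mm → 1.5 × 48.5 × 20 × 450 / 1000 = 654.8 → r_n = 654.8 kN.
Interior bolts: l_c = 110 − 33 = 77 mm → 1.5 × 77 × 20 × 450 / 1000 = 1040 → r_n = 810 kN.
R_n = 1 × 654.8 + 4 × 810 = 3895 kN.
Design strength φR_n = 0.75 × 3895 = 2920 kN.

2920 kN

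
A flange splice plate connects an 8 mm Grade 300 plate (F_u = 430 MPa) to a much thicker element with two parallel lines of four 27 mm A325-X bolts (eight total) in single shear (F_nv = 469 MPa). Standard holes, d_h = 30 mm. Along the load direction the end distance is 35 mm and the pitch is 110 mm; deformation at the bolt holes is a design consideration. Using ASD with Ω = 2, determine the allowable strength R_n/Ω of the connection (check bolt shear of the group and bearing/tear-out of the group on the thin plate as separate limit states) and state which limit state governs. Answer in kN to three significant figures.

751 kN (bearing governs)

Bolt shear: A_b = π·27²/4 = 572.6 mm²; R_n = 469 × 572.6 × 8 × 1 / 1000 = 2148 kN → 2148 / 2 = 1070 kN.
Bearing (1.2 l_c t F_u ≤ 2.4 d t F_u): upper limit = 2.4·27·8·430 / 1000 = 222.9 kN.
  Edge l_c = 35 − 30/2 = 20 → r_n = 82.56 kN; interior l_c = 110 − 30 = 80 → r_n = 222.9 kN.
  R_n,bearing = 2·82.56 + 6·222.9 = 1503 kN → 1503 / 2 = 751 kN.
Bearing governs: 751 kN.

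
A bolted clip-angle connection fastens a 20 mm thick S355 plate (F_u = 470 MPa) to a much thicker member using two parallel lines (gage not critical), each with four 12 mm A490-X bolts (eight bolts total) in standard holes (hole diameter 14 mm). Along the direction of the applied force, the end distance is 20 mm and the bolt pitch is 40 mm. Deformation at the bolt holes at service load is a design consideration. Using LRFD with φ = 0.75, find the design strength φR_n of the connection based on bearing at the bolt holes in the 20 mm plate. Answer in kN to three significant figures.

Per bolt r_n = 1.2 l_c t F_u ≤ 2.4 d t F_u; upper limit = 2.4 × 12 × 20 × 470 / 1000 = 270.7 kN.
Edge bolt: l_c = 20 − 14/2 = 13 mm → 1.2 × 13 × 20 × 470 / 1000 = 146.6 → r_n = 146.6 kN.
Interior bolts: l_c = 40 − 14 = 26 mm → 1.2 × 26 × 20 × 470 / 1000 = 293.3 → r_n = 270.7 kN.
R_n = 2 × 146.6 + 6 × 270.7 = 1918 kN.
Design strength φR_n = 0.75 × 1918 = 1440 kN.

1440 kN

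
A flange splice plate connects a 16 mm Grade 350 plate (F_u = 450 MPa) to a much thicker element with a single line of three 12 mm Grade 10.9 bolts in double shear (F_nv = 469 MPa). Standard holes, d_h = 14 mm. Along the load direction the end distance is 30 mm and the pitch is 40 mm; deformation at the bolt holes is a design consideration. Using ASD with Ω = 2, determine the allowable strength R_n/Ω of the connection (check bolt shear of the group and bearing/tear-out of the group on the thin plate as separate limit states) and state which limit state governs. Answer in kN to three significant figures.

159 kN (bolt shear governs)

Bolt shear: A_b = π·12²/4 = 113.1 mm²; R_n = 469 × 113.1 × 3 × 2 / 1000 = 318.3 kN → 318.3 / 2 = 159 kN.
Bearing (1.2 l_c t F_u ≤ 2.4 d t F_u): upper limit = 2.4·12·16·450 / 1000 = 207.4 kN.
  Edge l_c = 30 − 14/2 = 23 → r_n = 198.7 kN; interior l_c = 40 − 14 = 26 → r_n = 207.4 kN.
  R_n,bearing = 1·198.7 + 2·207.4 = 613.4 kN → 613.4 / 2 = 307 kN.
Bolt shear governs: 159 kN.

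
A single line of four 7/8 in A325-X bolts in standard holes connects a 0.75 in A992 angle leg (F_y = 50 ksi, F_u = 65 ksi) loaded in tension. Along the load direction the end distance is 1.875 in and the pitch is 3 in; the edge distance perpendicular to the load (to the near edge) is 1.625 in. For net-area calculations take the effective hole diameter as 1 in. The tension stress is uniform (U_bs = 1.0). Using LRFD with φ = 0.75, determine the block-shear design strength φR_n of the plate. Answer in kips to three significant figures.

203 kips

Shear plane L_v = 1.875 + 3·3 = 10.88 in; A_gv = 10.88 × 0.75 = 8.156 in².
A_nv = (10.88 − 3.5·1) × 0.75 = 5.531 in².
A_nt = (1.625 − 0.5·1) × 0.75 = 0.8438 in².
0.6 F_u A_nv = 215.7 kips; 0.6 F_y A_gv = 244.7 kips → shear rupture governs the shear term.
R_n = 215.7 + 1.0 × 65 × 0.8438 = 270.6 kips.
Design strength φR_n = 0.75 × 270.6 = 203 kips.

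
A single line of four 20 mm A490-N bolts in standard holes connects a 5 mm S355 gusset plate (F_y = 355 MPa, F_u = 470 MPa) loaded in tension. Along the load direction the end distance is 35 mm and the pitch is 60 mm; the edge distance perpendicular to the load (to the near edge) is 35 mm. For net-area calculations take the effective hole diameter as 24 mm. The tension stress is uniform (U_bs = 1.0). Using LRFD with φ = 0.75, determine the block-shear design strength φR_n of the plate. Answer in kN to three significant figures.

Shear plane L_v = 35 + 3·60 = 215 mm; A_gv = 215 × 5 = 1075 mm².
A_nv = (215 − 3.5·24) × 5 = 655 mm².
A_nt = (35 − 0.5·24) × 5 = 115 mm².
0.6 F_u A_nv = 184.7 kN; 0.6 F_y A_gv = 229 kN → shear rupture governs the shear term.
R_n = 184.7 + 1.0 × 470 × 115 / 1000 = 238.8 kN.
Design strength φR_n = 0.75 × 238.8 = 179 kN.

179 kN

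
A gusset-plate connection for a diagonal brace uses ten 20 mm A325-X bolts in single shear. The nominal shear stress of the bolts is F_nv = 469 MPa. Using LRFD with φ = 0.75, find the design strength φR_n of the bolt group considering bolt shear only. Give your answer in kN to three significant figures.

1110 kN

A_b = π × 20² / 4 = 314.2 mm².
R_n = F_nv · A_b · n · n_s = 469 × 314.2 × 10 × 1 / 1000 = 1473 kN.
Design strength φR_n = 0.75 × 1473 = 1110 kN.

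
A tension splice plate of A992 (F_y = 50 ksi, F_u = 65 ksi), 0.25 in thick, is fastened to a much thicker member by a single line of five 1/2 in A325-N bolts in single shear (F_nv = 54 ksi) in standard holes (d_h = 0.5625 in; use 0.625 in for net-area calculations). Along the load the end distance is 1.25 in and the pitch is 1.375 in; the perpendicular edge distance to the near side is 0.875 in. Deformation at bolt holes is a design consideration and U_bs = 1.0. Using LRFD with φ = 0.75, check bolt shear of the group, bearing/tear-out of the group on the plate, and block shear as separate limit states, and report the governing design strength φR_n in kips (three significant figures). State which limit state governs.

35.6 kips (block shear governs)

Bolt shear: A_b = π·0.5²/4 = 0.1963 in²; R_n = 54 × 0.1963 × 5 × 1 = 53.01 kips → 0.75 × 53.01 = 39.8 kips.
Bearing: edge l_c = 0.9688, r_n = 18.89 kips; interior l_c = 0.8125, r_n = 15.84 kips; R_n = 18.89 + 4·15.84 = 82.27 kips → 61.7 kips.
Block shear: A_gv = 1.688, A_nv = 0.9844, A_nt = 0.1406 in²; R_n = min(0.6F_uA_nv, 0.6F_yA_gv) + U_bs·F_u·A_nt = 47.53 kips → 35.6 kips.
Block shear governs: 35.6 kips.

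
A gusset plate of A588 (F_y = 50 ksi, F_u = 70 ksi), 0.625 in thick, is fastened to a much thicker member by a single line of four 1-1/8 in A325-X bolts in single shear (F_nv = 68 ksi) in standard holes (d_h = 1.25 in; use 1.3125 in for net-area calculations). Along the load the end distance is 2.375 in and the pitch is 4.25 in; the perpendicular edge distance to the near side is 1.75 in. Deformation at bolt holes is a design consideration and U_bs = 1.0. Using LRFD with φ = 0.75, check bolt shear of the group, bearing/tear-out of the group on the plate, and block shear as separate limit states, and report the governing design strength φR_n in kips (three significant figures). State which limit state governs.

Bolt shear: A_b = π·1.125²/4 = 0.994 in²; R_n = 68 × 0.994 × 4 × 1 = 270.4 kips → 0.75 × 270.4 = 203 kips.
Bearing: edge l_c = 1.75, r_n = 91.88 kips; interior l_c = 3, r_n = 118.1 kips; R_n = 91.88 + 3·118.1 = 446.2 kips → 335 kips.
Block shear: A_gv = 9.453, A_nv = 6.582, A_nt = 0.6836 in²; R_n = min(0.6F_uA_nv, 0.6F_yA_gv) + U_bs·F_u·A_nt = 324.3 kips → 243 kips.
Bolt shear governs: 203 kips.

203 kips (bolt shear governs)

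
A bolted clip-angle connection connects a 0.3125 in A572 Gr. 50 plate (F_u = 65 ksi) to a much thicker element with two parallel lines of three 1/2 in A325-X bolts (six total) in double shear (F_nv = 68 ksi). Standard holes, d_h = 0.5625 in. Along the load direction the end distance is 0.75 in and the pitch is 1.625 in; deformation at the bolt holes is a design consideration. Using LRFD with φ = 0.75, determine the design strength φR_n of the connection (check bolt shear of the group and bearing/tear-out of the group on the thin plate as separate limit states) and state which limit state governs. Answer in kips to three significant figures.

Bolt shear: A_b = π·0.5²/4 = 0.1963 in²; R_n = 68 × 0.1963 × 6 × 2 = 160.2 kips → 0.75 × 160.2 = 120 kips.
Bearing (1.2 l_c t F_u ≤ 2.4 d t F_u): upper limit = 2.4·0.5·0.3125·65 = 24.38 kips.
  Edge l_c = 0.75 − 0.5625/2 = 0.4688 → r_n = 11.43 kips; interior l_c = 1.625 − 0.5625 = 1.062 → r_n = 24.38 kips.
  R_n,bearing = 2·11.43 + 4·24.38 = 120.4 kips → 0.75 × 120.4 = 90.3 kips.
Bearing governs: 90.3 kips.

90.3 kips (bearing governs)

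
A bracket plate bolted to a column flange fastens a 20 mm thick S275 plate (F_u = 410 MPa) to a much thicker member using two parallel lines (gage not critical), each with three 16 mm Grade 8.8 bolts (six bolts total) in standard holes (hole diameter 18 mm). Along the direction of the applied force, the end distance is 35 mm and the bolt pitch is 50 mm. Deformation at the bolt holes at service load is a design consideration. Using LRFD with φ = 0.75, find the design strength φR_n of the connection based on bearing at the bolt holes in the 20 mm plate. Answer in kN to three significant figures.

1330 kN

Per bolt r_n = 1.2 l_c t F_u ≤ 2.4 d t F_u; upper limit = 2.4 × 16 × 20 × 410 / 1000 = 314.9 kN.
Edge bolt: l_c = 35 − 18/2 = 26 mm → 1.2 × 26 × 20 × 410 / 1000 = 255.8 → r_n = 255.8 kN.
Interior bolts: l_c = 50 − 18 = 32 mm → 1.2 × 32 × 20 × 410 / 1000 = 314.9 → r_n = 314.9 kN.
R_n = 2 × 255.8 + 4 × 314.9 = 1771 kN.
Design strength φR_n = 0.75 × 1771 = 1330 kN.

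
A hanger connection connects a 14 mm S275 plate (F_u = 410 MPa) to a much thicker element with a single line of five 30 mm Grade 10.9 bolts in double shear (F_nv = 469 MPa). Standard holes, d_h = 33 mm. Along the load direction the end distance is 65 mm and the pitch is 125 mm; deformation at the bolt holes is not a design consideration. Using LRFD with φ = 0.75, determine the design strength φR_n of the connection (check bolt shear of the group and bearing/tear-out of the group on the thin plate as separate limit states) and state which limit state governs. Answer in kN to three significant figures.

1860 kN (bearing governs)

Bolt shear: A_b = π·30²/4 = 706.9 mm²; R_n = 469 × 706.9 × 5 × 2 / 1000 = 3315 kN → 0.75 × 3315 = 2490 kN.
Bearing (1.5 l_c t F_u ≤ 3.0 d t F_u): upper limit = 3.0·30·14·410 / 1000 = 516.6 kN.
  Edge l_c = 65 − 33/2 = 48.5 → r_n = 417.6 kN; interior l_c = 125 − 33 = 92 → r_n = 516.6 kN.
  R_n,bearing = 1·417.6 + 4·516.6 = 2484 kN → 0.75 × 2484 = 1860 kN.
Bearing governs: 1860 kN.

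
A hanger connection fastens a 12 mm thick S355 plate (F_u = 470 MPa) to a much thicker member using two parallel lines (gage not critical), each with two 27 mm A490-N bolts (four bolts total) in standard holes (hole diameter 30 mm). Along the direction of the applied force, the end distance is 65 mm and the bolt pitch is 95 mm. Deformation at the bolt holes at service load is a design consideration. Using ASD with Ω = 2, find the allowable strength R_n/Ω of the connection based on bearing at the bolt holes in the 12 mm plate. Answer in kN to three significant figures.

704 kN

Per bolt r_n = 1.2 l_c t F_u ≤ 2.4 d t F_u; upper limit = 2.4 × 27 × 12 × 470 / 1000 = 365.5 kN.
Edge bolt: l_c = 65 − 30/2 = 50 mm → 1.2 × 50 × 12 × 470 / 1000 = 338.4 → r_n = 338.4 kN.
Interior bolts: l_c = 95 − 30 = 65 mm → 1.2 × 65 × 12 × 470 / 1000 = 439.9 → r_n = 365.5 kN.
R_n = 2 × 338.4 + 2 × 365.5 = 1408 kN.
Allowable strength R_n/Ω = 1408 / 2 = 704 kN.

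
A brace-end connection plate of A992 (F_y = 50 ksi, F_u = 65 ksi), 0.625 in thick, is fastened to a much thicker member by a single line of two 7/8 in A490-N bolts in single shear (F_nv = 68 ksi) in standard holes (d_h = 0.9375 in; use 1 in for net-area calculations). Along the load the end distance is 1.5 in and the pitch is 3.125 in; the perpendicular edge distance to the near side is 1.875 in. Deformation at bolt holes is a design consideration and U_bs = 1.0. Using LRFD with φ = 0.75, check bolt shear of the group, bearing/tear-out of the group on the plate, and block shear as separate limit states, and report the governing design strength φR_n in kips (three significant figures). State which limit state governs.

Bolt shear: A_b = π·0.875²/4 = 0.6013 in²; R_n = 68 × 0.6013 × 2 × 1 = 81.78 kips → 0.75 × 81.78 = 61.3 kips.
Bearing: edge l_c = 1.031, r_n = 50.27 kips; interior l_c = 2.188, r_n = 85.31 kips; R_n = 50.27 + 1·85.31 = 135.6 kips → 102 kips.
Block shear: A_gv = 2.891, A_nv = 1.953, A_nt = 0.8594 in²; R_n = min(0.6F_uA_nv, 0.6F_yA_gv) + U_bs·F_u·A_nt = 132 kips → 99 kips.
Bolt shear governs: 61.3 kips.

61.3 kips (bolt shear governs)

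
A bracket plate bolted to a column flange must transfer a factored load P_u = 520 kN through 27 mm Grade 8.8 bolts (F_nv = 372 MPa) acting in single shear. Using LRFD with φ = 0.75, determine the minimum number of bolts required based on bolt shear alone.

A_b = π·27²/4 = 572.6 mm².
Per-bolt design strength φR_n = 0.75 × 372 × 572.6 × 1 / 1000 = 159.7 kN.
n ≥ 520 / 159.7 = 3.255 → use 4 bolts.

4 bolts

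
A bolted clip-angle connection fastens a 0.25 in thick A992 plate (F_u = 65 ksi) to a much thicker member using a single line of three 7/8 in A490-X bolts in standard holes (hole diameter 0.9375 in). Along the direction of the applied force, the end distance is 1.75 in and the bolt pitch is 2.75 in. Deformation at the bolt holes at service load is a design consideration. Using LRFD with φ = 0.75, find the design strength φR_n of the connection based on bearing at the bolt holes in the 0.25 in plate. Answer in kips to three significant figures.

Per bolt r_n = 1.2 l_c t F_u ≤ 2.4 d t F_u; upper limit = 2.4 × 0.875 × 0.25 × 65 = 34.12 kips.
Edge bolt: l_c = 1.75 − 0.9375/2 = 1.281 in → 1.2 × 1.281 × 0.25 × 65 = 24.98 → r_n = 24.98 kips.
Interior bolts: l_c = 2.75 − 0.9375 = 1.812 in → 1.2 × 1.812 × 0.25 × 65 = 35.34 → r_n = 34.12 kips.
R_n = 1 × 24.98 + 2 × 34.12 = 93.23 kips.
Design strength φR_n = 0.75 × 93.23 = 69.9 kips.

69.9 kips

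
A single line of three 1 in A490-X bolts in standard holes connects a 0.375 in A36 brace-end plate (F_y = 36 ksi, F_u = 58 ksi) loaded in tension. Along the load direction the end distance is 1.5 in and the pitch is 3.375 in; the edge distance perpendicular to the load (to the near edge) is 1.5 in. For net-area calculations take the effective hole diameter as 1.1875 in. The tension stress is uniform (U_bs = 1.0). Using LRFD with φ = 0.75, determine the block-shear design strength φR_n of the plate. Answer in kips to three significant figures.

64.9 kips

Shear plane L_v = 1.5 + 2·3.375 = 8.25 in; A_gv = 8.25 × 0.375 = 3.094 in².
A_nv = (8.25 − 2.5·1.1875) × 0.375 = 1.98 in².
A_nt = (1.5 − 0.5·1.1875) × 0.375 = 0.3398 in².
0.6 F_u A_nv = 68.92 kips; 0.6 F_y A_gv = 66.82 kips → shear yielding governs the shear term.
R_n = 66.82 + 1.0 × 58 × 0.3398 = 86.54 kips.
Design strength φR_n = 0.75 × 86.54 = 64.9 kips.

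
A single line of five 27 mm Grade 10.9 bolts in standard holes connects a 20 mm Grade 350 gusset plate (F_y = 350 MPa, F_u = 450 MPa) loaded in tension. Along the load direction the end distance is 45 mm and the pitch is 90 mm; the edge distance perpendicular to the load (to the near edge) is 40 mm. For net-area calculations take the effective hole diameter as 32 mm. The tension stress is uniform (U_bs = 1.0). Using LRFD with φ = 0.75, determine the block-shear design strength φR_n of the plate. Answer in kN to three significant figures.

Shear plane L_v = 45 + 4·90 = 405 mm; A_gv = 405 × 20 = 8100 mm².
A_nv = (405 − 4.5·32) × 20 = 5220 mm².
A_nt = (40 − 0.5·32) × 20 = 480 mm².
0.6 F_u A_nv = 1409 kN; 0.6 F_y A_gv = 1701 kN → shear rupture governs the shear term.
R_n = 1409 + 1.0 × 450 × 480 / 1000 = 1625 kN.
Design strength φR_n = 0.75 × 1625 = 1220 kN.

1220 kN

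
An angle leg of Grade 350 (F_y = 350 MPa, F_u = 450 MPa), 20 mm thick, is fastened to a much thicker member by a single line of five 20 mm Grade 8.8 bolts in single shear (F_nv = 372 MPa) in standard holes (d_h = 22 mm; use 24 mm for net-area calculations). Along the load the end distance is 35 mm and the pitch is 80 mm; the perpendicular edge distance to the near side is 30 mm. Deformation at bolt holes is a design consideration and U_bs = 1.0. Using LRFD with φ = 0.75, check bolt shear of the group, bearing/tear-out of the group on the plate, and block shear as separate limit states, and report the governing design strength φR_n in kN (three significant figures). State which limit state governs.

438 kN (bolt shear governs)

Bolt shear: A_b = π·20²/4 = 314.2 mm²; R_n = 372 × 314.2 × 5 × 1 / 1000 = 584.3 kN → 0.75 × 584.3 = 438 kN.
Bearing: edge l_c = 24, r_n = 259.2 kN; interior l_c = 58, r_n = 432 kN; R_n = 259.2 + 4·432 = 1987 kN → 1490 kN.
Block shear: A_gv = 7100, A_nv = 4940, A_nt = 360 mm²; R_n = min(0.6F_uA_nv, 0.6F_yA_gv) + U_bs·F_u·A_nt = 1496 kN → 1120 kN.
Bolt shear governs: 438 kN.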